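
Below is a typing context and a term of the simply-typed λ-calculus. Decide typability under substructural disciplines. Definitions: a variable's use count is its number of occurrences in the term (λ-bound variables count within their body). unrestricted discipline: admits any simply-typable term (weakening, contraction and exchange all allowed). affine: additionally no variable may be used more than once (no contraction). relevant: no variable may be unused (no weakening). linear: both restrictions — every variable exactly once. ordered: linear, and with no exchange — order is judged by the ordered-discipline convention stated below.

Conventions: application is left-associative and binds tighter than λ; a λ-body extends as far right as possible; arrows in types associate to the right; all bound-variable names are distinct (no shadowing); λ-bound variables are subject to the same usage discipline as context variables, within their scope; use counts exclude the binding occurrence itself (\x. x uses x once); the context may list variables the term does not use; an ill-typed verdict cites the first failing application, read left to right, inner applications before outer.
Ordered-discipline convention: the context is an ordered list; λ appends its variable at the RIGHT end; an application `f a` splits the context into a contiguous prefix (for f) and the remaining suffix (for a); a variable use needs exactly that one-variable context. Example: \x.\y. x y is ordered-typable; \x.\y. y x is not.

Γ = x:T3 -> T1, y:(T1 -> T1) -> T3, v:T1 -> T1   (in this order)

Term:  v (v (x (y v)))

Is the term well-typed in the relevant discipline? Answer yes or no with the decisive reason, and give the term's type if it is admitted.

yes — at least one use each (x, y, v); term : T1
counts: x: 1; y: 1; v: 3
order of uses: v, v, x, y, v
typing: well-typed — term : T1
across the five disciplines: ordered ✗ | linear ✗ | affine ✗ | relevant ✓ | unrestricted ✓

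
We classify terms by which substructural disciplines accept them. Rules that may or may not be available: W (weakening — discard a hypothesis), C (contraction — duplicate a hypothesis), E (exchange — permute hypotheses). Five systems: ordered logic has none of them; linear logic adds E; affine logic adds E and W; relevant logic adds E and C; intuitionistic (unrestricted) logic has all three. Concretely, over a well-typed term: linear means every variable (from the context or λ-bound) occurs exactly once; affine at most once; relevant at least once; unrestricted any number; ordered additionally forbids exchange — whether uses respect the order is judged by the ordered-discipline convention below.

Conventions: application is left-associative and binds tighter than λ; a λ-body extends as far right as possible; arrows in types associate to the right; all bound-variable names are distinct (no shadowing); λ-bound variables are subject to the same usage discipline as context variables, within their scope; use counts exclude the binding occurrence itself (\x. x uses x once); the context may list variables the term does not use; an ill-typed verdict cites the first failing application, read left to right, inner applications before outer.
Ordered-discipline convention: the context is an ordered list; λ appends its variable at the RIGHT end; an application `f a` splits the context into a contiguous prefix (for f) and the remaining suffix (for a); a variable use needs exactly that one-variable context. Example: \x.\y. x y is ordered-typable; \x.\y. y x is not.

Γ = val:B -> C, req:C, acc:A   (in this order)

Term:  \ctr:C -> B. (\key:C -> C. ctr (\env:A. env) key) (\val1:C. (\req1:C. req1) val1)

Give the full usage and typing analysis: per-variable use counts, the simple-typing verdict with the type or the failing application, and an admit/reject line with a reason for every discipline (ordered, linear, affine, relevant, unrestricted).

use counts: val=0, req=0, acc=0, ctr [bound]=1, key [bound]=1, env [bound]=1, val1 [bound]=1, req1 [bound]=1
left-to-right use order: ctr, env, key, req1, val1
typing: ill-typed: a function awaiting C gets A -> A
ordered ✗ (fails simple typing)
linear ✗ (a type mismatch blocks all five)
affine ✗ (the type mismatch rejects it)
relevant ✗ (not simply typable)
unrestricted ✗ (fails simple typing)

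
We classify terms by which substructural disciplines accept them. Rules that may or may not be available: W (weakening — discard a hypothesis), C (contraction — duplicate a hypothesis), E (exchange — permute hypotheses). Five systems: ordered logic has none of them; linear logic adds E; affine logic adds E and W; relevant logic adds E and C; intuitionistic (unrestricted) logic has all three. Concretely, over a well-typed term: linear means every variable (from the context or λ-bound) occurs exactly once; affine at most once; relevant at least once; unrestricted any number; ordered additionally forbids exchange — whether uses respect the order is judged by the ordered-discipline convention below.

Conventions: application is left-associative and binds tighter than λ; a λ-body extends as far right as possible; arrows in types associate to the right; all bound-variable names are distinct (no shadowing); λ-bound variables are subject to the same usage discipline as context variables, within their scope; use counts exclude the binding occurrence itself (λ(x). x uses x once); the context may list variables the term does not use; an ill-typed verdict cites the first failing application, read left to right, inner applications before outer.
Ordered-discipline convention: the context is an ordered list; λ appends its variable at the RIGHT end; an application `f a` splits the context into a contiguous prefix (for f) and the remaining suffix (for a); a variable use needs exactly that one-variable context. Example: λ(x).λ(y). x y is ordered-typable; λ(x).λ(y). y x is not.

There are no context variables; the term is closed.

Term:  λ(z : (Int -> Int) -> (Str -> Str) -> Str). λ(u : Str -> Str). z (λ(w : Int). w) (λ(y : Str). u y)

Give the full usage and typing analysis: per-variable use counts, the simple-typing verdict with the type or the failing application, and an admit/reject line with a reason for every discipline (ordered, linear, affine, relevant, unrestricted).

usage: z [bound]=1; u [bound]=1; w [bound]=1; y [bound]=1
uses in reading order: z, w, u, y
typing: well-typed at ((Int -> Int) -> (Str -> Str) -> Str) -> (Str -> Str) -> Str
ordered ✓ (single-use (z, u, w, y), ordered derivation ok)
linear ✓ (single use per variable (z, u, w, y))
affine ✓ (z, u, w, y: no repeats, contraction unneeded)
relevant ✓ (z, u, w, y: all used, weakening unneeded)
unrestricted ✓ (type-checks (((Int -> Int) -> (Str -> Str) -> Str) -> (Str -> Str) -> Str) and nothing is barred)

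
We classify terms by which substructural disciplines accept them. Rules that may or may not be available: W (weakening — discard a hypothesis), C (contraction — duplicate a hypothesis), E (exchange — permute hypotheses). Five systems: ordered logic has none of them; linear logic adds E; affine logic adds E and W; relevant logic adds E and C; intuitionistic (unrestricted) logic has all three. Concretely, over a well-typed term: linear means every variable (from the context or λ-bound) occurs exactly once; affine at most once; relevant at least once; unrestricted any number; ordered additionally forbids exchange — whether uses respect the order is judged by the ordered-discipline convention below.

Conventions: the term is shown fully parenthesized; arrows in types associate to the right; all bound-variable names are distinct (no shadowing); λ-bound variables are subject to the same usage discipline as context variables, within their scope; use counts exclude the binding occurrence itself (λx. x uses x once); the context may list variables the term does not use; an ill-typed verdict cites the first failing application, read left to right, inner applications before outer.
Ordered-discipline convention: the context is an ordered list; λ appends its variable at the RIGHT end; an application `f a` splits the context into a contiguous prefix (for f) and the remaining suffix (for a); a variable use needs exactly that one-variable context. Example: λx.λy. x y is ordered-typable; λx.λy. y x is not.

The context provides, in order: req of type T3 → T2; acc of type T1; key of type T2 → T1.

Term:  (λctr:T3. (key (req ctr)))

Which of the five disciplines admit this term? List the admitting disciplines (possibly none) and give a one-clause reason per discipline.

admitted by: affine, unrestricted
variable uses: req=1; acc=0; key=1; ctr (λ-bound)=1
use order (left to right): key, req, ctr
typing: well-typed at T3 → T1
ordered: ✗ — acc left unused
linear: ✗ — acc left unused
affine: ✓ — none of req, acc, key, ctr used more than once
relevant: ✗ — acc left unused
unrestricted: ✓ — typability at T3 → T1 is all that's needed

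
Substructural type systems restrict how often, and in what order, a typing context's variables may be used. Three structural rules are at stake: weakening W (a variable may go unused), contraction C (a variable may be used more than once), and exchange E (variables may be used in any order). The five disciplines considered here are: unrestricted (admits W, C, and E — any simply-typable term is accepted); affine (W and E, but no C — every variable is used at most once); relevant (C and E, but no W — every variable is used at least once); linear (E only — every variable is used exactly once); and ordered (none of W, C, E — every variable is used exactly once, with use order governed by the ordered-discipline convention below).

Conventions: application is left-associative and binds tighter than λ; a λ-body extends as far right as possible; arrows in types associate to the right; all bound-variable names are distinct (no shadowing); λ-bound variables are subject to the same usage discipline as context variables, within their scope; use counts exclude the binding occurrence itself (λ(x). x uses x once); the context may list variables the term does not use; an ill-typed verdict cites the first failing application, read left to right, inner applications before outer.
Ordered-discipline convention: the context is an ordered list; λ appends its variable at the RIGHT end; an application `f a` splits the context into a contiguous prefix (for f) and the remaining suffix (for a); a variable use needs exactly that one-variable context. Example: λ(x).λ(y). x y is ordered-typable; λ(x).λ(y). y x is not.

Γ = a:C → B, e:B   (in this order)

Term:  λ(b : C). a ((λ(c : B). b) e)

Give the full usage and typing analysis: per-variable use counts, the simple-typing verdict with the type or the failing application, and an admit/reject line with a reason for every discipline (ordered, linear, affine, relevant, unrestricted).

use counts: a=1, e=1, b (bound)=1, c (bound)=0
left-to-right use order: a, b, e
typing: well-typed at C → B
ordered: ✗ — needs weakening: c unused
linear: ✗ — needs weakening: c unused
affine: ✓ — no duplicate uses among a, e, b, c
relevant: ✗ — needs weakening: c unused
unrestricted: ✓ — simply typable at C → B; W, C, E all held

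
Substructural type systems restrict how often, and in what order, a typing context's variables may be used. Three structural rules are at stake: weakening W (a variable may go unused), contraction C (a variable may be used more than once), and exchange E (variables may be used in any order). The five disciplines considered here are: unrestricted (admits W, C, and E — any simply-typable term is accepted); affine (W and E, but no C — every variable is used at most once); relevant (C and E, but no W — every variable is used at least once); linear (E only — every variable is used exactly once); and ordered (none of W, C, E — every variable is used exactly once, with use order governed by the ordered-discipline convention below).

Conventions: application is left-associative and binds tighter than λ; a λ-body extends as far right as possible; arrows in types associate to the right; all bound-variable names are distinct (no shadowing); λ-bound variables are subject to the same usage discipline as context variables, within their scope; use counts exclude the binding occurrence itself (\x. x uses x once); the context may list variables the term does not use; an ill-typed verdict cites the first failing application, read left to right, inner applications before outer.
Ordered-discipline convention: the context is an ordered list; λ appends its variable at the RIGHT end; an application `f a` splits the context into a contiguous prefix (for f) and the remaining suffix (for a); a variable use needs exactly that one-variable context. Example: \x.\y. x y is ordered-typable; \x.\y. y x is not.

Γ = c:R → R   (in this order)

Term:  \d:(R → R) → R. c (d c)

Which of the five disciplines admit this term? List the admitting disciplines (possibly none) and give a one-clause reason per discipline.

accepted by: relevant, unrestricted
use counts: c ×2; d (λ-bound) ×1
use order (left to right): c, d, c
typing: well-typed at ((R → R) → R) → R
ordered: ✗, needs contraction — c ×2
linear: ✗, needs contraction — c ×2
affine: ✗, needs contraction — c ×2
relevant: ✓, at least one use each (c, d)
unrestricted: ✓, simply typable at ((R → R) → R) → R; W, C, E all held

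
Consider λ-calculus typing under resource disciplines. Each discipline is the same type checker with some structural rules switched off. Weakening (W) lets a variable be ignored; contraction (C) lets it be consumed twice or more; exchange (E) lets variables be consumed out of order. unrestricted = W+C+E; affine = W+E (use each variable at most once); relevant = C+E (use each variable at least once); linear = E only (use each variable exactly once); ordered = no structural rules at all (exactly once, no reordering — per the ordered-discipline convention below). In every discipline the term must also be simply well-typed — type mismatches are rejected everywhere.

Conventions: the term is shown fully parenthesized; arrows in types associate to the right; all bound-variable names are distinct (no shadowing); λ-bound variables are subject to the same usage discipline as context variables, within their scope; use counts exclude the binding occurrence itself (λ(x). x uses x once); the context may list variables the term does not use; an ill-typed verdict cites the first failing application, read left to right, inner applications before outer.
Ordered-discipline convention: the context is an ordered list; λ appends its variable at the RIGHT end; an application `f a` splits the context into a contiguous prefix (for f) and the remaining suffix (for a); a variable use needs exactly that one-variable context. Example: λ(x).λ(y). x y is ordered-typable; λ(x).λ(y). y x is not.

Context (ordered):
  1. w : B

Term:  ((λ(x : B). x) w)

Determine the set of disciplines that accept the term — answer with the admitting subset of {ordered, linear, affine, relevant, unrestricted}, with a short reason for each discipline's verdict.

admitted in: ordered, linear, affine, relevant, unrestricted
counts: w: 1×, x (λ-bound): 1×
use order (left to right): x, w
typing: the term checks, with type B
ordered: ✓, w, x once each; derivable with no W/C/E
linear: ✓, each of w, x used exactly once
affine: ✓, w, x: no repeats, contraction unneeded
relevant: ✓, w, x: all used, weakening unneeded
unrestricted: ✓, type-checks (B) and nothing is barred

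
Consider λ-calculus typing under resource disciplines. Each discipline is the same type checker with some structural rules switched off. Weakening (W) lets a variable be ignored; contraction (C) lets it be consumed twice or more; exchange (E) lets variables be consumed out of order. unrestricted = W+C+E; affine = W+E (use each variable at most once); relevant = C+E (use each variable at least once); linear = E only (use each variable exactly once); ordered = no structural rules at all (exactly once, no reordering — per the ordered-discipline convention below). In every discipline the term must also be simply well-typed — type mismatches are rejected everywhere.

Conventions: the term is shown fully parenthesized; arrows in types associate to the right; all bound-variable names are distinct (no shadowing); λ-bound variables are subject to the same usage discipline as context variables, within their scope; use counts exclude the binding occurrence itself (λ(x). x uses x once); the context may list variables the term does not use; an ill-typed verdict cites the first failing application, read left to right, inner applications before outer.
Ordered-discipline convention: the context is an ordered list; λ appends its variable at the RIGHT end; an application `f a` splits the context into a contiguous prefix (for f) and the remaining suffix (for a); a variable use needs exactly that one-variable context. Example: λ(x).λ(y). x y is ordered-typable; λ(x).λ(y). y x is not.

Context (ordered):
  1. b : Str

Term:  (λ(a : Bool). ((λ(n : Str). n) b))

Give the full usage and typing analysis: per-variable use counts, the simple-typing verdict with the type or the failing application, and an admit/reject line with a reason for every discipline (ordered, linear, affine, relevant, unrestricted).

variable uses: b: 1×, a [bound]: 0×, n [bound]: 1×
left-to-right use order: n, b
typing: well-typed — term : Bool → Str
ordered ✗ (needs weakening: a unused)
linear ✗ (needs weakening: a unused)
affine ✓ (none of b, a, n used more than once)
relevant ✗ (needs weakening: a unused)
unrestricted ✓ (simply typable at Bool → Str; W, C, E all held)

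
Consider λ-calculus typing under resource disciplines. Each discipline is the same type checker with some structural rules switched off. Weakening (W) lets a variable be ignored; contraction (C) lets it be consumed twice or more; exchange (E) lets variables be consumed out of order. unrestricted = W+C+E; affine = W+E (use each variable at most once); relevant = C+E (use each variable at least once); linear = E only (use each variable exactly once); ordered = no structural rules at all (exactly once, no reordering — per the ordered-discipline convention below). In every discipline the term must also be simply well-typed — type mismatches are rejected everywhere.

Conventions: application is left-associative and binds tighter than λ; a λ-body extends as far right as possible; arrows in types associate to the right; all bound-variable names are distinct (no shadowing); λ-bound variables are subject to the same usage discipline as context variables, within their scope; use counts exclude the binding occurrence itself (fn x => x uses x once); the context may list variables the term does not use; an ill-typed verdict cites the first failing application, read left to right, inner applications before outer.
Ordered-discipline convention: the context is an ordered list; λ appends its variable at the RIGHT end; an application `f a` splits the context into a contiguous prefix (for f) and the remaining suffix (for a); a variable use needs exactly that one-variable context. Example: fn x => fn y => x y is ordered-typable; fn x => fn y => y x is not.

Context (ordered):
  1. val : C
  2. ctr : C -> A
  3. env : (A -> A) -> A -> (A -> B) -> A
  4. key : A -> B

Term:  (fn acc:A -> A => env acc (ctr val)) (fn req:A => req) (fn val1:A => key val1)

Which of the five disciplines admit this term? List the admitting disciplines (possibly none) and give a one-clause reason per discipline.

accepted by: linear, affine, relevant, unrestricted
counts: val: 1×, ctr: 1×, env: 1×, key: 1×, acc [bound]: 1×, req [bound]: 1×, val1 [bound]: 1×
order of uses: env, acc, ctr, val, req, key, val1
typing: the term checks, with type A
ordered: ✗, no ordered split (uses run env, acc, ctr, val, req, key, val1)
linear: ✓, exactly-once usage across val, ctr, env, key, acc, req, val1
affine: ✓, no duplicate uses among val, ctr, env, key, acc, req, val1
relevant: ✓, at least one use each (val, ctr, env, key, acc, req, val1)
unrestricted: ✓, well-typed at A; no restrictions here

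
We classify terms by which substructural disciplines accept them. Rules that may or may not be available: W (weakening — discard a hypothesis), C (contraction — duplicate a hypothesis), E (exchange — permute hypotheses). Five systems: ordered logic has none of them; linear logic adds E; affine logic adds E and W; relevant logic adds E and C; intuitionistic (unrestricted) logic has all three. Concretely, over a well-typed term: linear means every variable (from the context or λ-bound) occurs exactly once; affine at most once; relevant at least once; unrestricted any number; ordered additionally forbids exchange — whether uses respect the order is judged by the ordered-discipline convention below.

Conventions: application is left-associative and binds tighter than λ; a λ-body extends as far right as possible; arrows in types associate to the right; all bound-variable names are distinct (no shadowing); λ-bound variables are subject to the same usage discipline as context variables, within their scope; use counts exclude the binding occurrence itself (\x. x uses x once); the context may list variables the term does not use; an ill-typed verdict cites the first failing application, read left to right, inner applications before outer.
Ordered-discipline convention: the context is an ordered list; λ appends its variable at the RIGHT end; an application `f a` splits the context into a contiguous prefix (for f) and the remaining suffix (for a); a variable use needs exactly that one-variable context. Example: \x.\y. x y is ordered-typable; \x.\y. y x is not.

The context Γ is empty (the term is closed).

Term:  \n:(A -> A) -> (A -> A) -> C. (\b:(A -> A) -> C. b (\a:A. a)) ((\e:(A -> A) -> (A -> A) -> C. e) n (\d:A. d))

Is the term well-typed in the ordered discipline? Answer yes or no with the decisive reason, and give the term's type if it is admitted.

yes — one use each (n, b, a, e, d); ordered split holds; term : ((A -> A) -> (A -> A) -> C) -> C
use counts: n [bound]: 1; b [bound]: 1; a [bound]: 1; e [bound]: 1; d [bound]: 1
order of uses: b, a, e, n, d
typing: well-typed — term : ((A -> A) -> (A -> A) -> C) -> C
summary: ordered ✓, linear ✓, affine ✓, relevant ✓, unrestricted ✓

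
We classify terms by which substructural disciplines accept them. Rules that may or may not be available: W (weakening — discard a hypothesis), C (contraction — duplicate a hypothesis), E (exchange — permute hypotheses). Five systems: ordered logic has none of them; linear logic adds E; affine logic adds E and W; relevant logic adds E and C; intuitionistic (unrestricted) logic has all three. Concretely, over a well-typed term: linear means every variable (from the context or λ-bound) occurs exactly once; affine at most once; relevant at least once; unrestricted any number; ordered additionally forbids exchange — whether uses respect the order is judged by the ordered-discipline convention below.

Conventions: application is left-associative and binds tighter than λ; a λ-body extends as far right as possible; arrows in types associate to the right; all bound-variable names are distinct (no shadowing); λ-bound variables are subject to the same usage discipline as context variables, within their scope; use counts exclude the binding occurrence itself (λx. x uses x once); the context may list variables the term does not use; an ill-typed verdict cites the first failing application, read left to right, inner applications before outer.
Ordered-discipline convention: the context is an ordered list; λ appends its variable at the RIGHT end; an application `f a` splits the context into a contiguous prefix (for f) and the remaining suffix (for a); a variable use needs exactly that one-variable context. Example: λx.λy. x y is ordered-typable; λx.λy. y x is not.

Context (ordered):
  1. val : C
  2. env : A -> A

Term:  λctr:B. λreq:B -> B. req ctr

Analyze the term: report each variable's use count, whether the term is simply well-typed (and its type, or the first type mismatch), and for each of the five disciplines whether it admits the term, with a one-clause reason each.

variable uses: val: 0×; env: 0×; ctr [bound]: 1×; req [bound]: 1×
use order (left to right): req, ctr
typing: the term checks, with type B -> (B -> B) -> B
ordered ✗ (val, env never used (weakening))
linear ✗ (val, env never used (weakening))
affine ✓ (val, env, ctr, req: no repeats, contraction unneeded)
relevant ✗ (val, env never used (weakening))
unrestricted ✓ (typability at B -> (B -> B) -> B is all that's needed)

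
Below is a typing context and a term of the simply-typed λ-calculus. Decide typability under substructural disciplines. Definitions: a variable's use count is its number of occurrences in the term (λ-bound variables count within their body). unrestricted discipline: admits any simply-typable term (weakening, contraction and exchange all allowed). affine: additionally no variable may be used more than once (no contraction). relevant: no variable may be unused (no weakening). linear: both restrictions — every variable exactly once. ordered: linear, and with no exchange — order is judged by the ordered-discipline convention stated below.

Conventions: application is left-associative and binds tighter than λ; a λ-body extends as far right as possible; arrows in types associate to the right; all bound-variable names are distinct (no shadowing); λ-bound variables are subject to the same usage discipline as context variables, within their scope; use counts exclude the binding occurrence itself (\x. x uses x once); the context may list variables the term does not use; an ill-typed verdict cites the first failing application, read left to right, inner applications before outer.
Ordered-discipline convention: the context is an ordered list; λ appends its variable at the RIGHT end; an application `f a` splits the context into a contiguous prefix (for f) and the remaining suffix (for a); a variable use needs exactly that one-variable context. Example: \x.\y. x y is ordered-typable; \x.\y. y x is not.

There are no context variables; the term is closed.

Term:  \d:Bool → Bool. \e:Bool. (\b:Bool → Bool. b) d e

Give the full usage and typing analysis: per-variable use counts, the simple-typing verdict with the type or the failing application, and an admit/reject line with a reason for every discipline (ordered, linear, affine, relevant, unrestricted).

use counts: d (bound): 1; e (bound): 1; b (bound): 1
uses in reading order: b, d, e
typing: well-typed at (Bool → Bool) → Bool → Bool
ordered: ✓ — d, e, b once each; derivable with no W/C/E
linear: ✓ — d, e, b: one use apiece
affine: ✓ — none of d, e, b used more than once
relevant: ✓ — every one of d, e, b appears
unrestricted: ✓ — type-checks ((Bool → Bool) → Bool → Bool) and nothing is barred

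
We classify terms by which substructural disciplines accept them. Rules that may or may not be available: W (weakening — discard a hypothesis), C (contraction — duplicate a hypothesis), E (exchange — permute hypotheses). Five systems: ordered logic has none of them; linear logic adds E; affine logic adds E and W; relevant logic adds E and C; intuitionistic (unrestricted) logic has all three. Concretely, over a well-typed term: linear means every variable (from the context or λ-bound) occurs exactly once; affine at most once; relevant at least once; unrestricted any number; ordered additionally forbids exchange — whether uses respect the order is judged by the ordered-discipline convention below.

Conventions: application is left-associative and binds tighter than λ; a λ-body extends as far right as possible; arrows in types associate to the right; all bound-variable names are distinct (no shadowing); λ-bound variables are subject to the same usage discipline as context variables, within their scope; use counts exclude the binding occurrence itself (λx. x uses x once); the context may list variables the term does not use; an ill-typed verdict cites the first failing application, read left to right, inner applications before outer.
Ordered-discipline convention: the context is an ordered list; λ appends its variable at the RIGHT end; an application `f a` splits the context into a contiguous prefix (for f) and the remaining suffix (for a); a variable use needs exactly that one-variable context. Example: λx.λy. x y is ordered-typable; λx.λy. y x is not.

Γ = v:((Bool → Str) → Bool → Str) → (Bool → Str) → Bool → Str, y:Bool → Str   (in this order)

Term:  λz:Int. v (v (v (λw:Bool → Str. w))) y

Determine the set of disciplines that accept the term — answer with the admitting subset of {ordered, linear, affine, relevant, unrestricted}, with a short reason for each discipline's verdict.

admitting disciplines: unrestricted
counts: v: 3; y: 1; z (bound): 0; w (bound): 1
left-to-right use order: v, v, v, w, y
typing: the term checks, with type Int → Bool → Str
ordered: ✗ — repeated use of v ×3; z never used (weakening)
linear: ✗ — repeated use of v ×3; z never used (weakening)
affine: ✗ — repeated use of v ×3
relevant: ✗ — z never used (weakening)
unrestricted: ✓ — simply typable at Int → Bool → Str; W, C, E all held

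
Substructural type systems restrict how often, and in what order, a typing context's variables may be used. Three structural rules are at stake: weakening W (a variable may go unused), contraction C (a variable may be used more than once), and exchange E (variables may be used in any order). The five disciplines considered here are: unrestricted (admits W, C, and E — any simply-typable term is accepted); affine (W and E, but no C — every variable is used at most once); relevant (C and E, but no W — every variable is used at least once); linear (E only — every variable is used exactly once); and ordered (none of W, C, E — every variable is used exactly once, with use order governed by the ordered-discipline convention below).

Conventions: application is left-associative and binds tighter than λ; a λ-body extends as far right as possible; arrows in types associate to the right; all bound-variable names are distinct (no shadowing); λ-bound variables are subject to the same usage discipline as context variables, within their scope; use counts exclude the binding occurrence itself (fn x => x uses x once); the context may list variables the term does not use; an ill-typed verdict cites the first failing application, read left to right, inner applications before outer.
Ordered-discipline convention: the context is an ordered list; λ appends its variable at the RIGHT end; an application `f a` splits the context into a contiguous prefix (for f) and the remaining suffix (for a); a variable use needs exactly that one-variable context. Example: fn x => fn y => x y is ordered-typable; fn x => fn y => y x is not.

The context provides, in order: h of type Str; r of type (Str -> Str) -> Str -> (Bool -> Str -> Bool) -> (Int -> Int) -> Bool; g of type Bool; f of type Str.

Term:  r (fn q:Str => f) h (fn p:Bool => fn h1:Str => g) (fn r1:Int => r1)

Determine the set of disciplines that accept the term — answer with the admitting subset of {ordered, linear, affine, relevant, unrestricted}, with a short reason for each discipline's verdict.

accepted by: affine, unrestricted
use counts: h ×1; r ×1; g ×1; f ×1; q (λ-bound) ×0; p (λ-bound) ×0; h1 (λ-bound) ×0; r1 (λ-bound) ×1
uses in reading order: r, f, h, g, r1
typing: the term checks, with type Bool
ordered ✗ (unused: q, p, h1 — weakening required)
linear ✗ (unused: q, p, h1 — weakening required)
affine ✓ (at most one use each (h, r, g, f, q, p, h1, r1))
relevant ✗ (unused: q, p, h1 — weakening required)
unrestricted ✓ (simply typable at Bool; W, C, E all held)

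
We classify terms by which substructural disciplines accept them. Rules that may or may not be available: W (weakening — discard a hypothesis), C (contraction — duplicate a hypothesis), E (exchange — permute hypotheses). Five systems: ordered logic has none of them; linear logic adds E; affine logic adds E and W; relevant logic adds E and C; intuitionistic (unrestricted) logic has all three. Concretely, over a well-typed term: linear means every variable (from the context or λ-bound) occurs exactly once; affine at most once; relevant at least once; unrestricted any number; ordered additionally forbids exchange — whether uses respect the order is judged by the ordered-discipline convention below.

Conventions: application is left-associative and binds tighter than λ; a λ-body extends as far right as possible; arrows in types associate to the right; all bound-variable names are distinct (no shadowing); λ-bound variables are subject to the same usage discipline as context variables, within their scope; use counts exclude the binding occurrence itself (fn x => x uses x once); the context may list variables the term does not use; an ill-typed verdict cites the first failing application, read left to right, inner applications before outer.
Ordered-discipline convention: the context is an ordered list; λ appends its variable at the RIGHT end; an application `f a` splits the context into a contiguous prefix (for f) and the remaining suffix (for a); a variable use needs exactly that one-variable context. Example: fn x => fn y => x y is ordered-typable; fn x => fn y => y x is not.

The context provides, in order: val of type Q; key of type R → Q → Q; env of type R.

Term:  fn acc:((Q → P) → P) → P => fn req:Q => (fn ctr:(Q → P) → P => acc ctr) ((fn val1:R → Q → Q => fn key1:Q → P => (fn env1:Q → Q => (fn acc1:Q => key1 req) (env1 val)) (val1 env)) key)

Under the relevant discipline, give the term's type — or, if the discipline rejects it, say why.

not well-typed under relevant — acc1 left unused
use counts: val: 1, key: 1, env: 1, acc (λ-bound): 1, req (λ-bound): 1, ctr (λ-bound): 1, val1 (λ-bound): 1, key1 (λ-bound): 1, env1 (λ-bound): 1, acc1 (λ-bound): 0
left-to-right use order: acc, ctr, key1, req, env1, val, val1, env, key
typing: ✓ — (((Q → P) → P) → P) → Q → P
summary: ordered ✗, linear ✗, affine ✓, relevant ✗, unrestricted ✓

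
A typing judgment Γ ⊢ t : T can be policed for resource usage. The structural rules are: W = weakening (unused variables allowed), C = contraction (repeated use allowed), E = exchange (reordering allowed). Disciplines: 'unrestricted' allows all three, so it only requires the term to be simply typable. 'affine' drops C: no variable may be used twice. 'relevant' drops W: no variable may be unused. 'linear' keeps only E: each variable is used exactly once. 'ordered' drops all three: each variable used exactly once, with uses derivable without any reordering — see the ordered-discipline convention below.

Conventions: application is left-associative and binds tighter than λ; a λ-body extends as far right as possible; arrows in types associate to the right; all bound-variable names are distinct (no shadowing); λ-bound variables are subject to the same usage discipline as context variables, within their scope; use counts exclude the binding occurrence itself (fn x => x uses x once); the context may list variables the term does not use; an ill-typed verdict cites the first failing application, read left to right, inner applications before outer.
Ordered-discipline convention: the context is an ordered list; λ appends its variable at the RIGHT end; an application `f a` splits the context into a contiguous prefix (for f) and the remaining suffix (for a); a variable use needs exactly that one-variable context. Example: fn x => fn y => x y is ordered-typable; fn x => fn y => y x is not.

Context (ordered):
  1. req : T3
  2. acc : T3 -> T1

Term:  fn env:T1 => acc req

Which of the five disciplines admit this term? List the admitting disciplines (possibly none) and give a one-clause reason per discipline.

admitting disciplines: affine, unrestricted
counts: req=1, acc=1, env (bound)=0
left-to-right use order: acc, req
typing: well-typed at T1 -> T1
ordered ✗ (needs weakening: env unused)
linear ✗ (needs weakening: env unused)
affine ✓ (none of req, acc, env used more than once)
relevant ✗ (needs weakening: env unused)
unrestricted ✓ (type-checks (T1 -> T1) and nothing is barred)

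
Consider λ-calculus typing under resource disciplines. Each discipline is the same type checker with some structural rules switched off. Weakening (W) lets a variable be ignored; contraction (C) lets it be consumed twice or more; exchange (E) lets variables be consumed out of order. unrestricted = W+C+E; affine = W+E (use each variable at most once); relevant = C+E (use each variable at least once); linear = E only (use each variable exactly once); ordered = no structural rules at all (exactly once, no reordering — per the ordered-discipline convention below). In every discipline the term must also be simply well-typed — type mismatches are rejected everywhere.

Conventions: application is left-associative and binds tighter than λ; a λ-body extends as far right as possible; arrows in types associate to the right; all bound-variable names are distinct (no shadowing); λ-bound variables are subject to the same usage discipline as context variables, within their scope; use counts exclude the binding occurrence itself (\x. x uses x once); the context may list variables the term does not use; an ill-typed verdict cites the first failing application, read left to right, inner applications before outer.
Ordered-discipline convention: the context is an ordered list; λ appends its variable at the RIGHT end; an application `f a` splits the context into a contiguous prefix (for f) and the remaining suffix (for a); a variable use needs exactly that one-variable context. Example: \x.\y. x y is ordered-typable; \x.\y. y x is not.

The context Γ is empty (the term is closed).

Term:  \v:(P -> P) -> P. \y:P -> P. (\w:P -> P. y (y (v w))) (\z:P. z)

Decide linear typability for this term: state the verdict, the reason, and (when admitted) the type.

no — uses contraction: y ×2
variable uses: v (λ-bound)=1, y (λ-bound)=2, w (λ-bound)=1, z (λ-bound)=1
uses in reading order: y, y, v, w, z
typing: the term checks, with type ((P -> P) -> P) -> (P -> P) -> P
summary: ordered ✗ | linear ✗ | affine ✗ | relevant ✓ | unrestricted ✓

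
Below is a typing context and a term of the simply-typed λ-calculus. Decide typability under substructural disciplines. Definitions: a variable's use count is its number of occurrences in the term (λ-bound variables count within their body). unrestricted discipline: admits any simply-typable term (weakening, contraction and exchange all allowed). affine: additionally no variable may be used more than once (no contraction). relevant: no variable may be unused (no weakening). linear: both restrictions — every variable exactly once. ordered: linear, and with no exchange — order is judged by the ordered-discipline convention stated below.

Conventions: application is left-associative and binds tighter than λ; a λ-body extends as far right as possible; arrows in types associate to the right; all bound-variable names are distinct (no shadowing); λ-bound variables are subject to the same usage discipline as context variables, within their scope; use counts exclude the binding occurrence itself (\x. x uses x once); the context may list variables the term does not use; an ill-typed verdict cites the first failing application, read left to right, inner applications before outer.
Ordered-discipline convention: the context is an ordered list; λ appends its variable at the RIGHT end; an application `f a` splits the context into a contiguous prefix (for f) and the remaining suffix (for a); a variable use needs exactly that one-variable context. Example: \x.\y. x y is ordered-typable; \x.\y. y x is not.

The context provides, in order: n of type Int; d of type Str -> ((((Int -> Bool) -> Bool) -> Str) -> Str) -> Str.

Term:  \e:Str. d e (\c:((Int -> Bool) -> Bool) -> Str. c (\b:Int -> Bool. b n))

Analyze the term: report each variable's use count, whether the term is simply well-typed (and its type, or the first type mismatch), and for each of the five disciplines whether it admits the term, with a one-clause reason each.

use counts: n: 1, d: 1, e (λ-bound): 1, c (λ-bound): 1, b (λ-bound): 1
uses in reading order: d, e, c, b, n
typing: the term checks, with type Str -> Str
ordered: ✗ — no ordered split (uses run d, e, c, b, n)
linear: ✓ — each of n, d, e, c, b used exactly once
affine: ✓ — no duplicate uses among n, d, e, c, b
relevant: ✓ — n, d, e, c, b: all used, weakening unneeded
unrestricted: ✓ — type-checks (Str -> Str) and nothing is barred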